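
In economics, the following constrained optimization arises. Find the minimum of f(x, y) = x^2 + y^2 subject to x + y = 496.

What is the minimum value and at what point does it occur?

Substitute y = 496 - x into f(x,y) = x^2 + y^2:
g(x) = x^2 + (496 - x)^2 = 2x^2 - 992x + 246016
g'(x) = 4x - 992 = 0  =>  x = 248
y = 496 - 248 = 248
Minimum value = 248^2 + 248^2 = 123008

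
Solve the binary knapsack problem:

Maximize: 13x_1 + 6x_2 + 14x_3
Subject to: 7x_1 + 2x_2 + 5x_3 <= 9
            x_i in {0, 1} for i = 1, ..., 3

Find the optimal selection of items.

Items: item 1 (v=13, w=7), item 2 (v=6, w=2), item 3 (v=14, w=5)
Capacity: 9
Checking all 8 subsets (w = total weight, v = total value):
  {}: w = 0, v = 0
  {1}: w = 7, v = 13
  {2}: w = 2, v = 6
  {3}: w = 5, v = 14
  {1, 2}: w = 9, v = 19
  {1, 3}: w = 12 > 9, infeasible
  {2, 3}: w = 7, v = 20
  {1, 2, 3}: w = 14 > 9, infeasible
Best feasible subset: items [2, 3]
Total weight: 7 <= 9, total value: 20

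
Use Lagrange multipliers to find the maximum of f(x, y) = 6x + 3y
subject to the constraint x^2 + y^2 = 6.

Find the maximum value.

Set up Lagrange conditions: grad f = lambda * grad g
  6 = 2*lambda*x
  3 = 2*lambda*y
From these: x/y = 6/3, so x = 6t, y = 3t for some t.
Substitute into constraint: (6t)^2 + (3t)^2 = 6
  t^2 * 45 = 6
  t = sqrt(6/45)
Maximum = 6*x + 3*y = (6^2 + 3^2)*t = 45 * sqrt(6/45) = sqrt(270)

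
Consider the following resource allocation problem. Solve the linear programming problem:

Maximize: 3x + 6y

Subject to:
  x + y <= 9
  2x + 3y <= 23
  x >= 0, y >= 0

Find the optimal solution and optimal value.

Feasible vertices: (0, 0), (0, 23/3), (4, 5), (9, 0)
Objective 3x + 6y at each:
  (0, 0): 0
  (0, 23/3): 46
  (4, 5): 42
  (9, 0): 27
Maximum is 46 at (0, 23/3).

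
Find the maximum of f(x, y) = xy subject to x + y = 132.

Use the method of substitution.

Substitute y = 132 - x into f(x,y) = xy:
g(x) = x(132 - x) = 132x - x^2
g'(x) = 132 - 2x = 0  =>  x = 66
y = 132 - 66 = 66
Maximum value = 66 * 66 = 4356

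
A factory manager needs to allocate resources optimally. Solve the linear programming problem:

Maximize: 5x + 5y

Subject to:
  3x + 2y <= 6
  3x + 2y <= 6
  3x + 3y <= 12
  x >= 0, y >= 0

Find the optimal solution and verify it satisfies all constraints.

Feasible vertices: (0, 0), (0, 3), (2, 0)
Objective 5x + 5y at each vertex:
  (0, 0): 0
  (0, 3): 15
  (2, 0): 10
Maximum is 15 at (0, 3).
Verify constraints at (x, y) = (0, 3):
  3*0 + 2*3 = 6 <= 6 (active)
  3*0 + 2*3 = 6 <= 6 (active)
  3*0 + 3*3 = 9 <= 12
  x = 0 >= 0, y = 3 >= 0. All constraints satisfied.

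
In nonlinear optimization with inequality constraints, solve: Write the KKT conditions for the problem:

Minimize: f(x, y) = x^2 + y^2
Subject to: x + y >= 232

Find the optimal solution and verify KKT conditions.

KKT conditions for min x^2 + y^2 s.t. x + y >= 232:
Stationarity: 2x = mu, 2y = mu
So x = y = mu/2.
Complementary slackness: mu*(x + y - 232) = 0
Primal feasibility: x + y >= 232; dual feasibility: mu >= 0
If mu = 0 then x = y = 0, but 0 + 0 < 232 is infeasible, so the constraint is active.
Constraint active: x + y = 2*(mu/2) = 232 => mu = 232
x = y = 116, f = 26912
Verify: stationarity 2*116 = 232 = mu; primal 116 + 116 = 232 >= 232; dual mu = 232 >= 0; complementary slackness 232*(232 - 232) = 0. All KKT conditions hold.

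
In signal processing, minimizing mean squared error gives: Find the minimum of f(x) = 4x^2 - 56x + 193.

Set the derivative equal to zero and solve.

f(x) = 4x^2 - 56x + 193
f'(x) = 8x + (-56) = 0
x = 56/8 = 7
f(7) = -3
Since f''(x) = 8 > 0, this is a minimum.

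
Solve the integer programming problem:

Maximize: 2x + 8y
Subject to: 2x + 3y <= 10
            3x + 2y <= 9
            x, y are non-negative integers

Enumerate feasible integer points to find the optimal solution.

Constraint 1: 2x + 3y <= 10
Constraint 2: 3x + 2y <= 9
Feasible x range (need y >= 0): 0 <= x <= min(10/2, 9/3) => x in {0, ..., 3}.
Enumerate feasible integer points row by row (the coefficient of y is 8 > 0, so for each x the largest feasible y gives the best value):
  x = 0: y <= min((10 - 2*0)/3, (9 - 3*0)/2) => y in {0, ..., 3}; best 2*0 + 8*3 = 24
  x = 1: y <= min((10 - 2*1)/3, (9 - 3*1)/2) => y in {0, ..., 2}; best 2*1 + 8*2 = 18
  x = 2: y <= min((10 - 2*2)/3, (9 - 3*2)/2) => y in {0, ..., 1}; best 2*2 + 8*1 = 12
  x = 3: y <= min((10 - 2*3)/3, (9 - 3*3)/2) => y in {0}; best 2*3 + 8*0 = 6
The maximum 2x + 8y = 24 is achieved at x = 0, y = 3.
Check: 2*0 + 3*3 = 9 <= 10 and 3*0 + 2*3 = 6 <= 9.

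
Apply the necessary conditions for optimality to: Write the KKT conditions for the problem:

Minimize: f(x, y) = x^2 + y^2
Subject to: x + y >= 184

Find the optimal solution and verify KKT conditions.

KKT conditions for min x^2 + y^2 s.t. x + y >= 184:
Stationarity: 2x = mu, 2y = mu
So x = y = mu/2.
Complementary slackness: mu*(x + y - 184) = 0
Primal feasibility: x + y >= 184; dual feasibility: mu >= 0
If mu = 0 then x = y = 0, but 0 + 0 < 184 is infeasible, so the constraint is active.
Constraint active: x + y = 2*(mu/2) = 184 => mu = 184
x = y = 92, f = 16928
Verify: stationarity 2*92 = 184 = mu; primal 92 + 92 = 184 >= 184; dual mu = 184 >= 0; complementary slackness 184*(184 - 184) = 0. All KKT conditions hold.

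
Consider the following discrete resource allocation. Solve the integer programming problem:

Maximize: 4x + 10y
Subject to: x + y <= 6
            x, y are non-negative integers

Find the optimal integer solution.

Objective: 4x + 10y, constraint: x + y <= 6
Coefficient of y is 10 > coefficient of x is 4, so allocate the entire budget to y.
Optimal: x = 0, y = 6, value = 60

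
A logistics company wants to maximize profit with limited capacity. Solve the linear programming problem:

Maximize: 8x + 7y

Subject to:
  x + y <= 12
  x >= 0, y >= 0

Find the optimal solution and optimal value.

The feasible region has vertices at [(0, 0), (12, 0), (0, 12)].
Checking objective 8x + 7y at each vertex:
  (0, 0): 8*0 + 7*0 = 0
  (12, 0): 8*12 + 7*0 = 96
  (0, 12): 8*0 + 7*12 = 84
Maximum is 96 at (12, 0).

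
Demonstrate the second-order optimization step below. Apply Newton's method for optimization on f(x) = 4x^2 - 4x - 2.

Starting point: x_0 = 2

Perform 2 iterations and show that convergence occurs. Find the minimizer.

f(x) = 4x^2 - 4x - 2, f'(x) = 8x + (-4), f''(x) = 8
Step 1: f'(2) = 12, x_1 = 2 - 12/8 = 1/2
Step 2: f'(1/2) = 0, x_2 = 1/2 (converged)
Newton's method converges in 1 step for quadratics.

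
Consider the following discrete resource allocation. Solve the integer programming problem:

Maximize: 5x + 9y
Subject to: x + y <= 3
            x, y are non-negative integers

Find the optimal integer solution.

Objective: 5x + 9y, constraint: x + y <= 3
Coefficient of y is 9 > coefficient of x is 5, so allocate the entire budget to y.
Optimal: x = 0, y = 3, value = 27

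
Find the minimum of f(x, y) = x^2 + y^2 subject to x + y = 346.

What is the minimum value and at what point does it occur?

Substitute y = 346 - x into f(x,y) = x^2 + y^2:
g(x) = x^2 + (346 - x)^2 = 2x^2 - 692x + 119716
g'(x) = 4x - 692 = 0  =>  x = 173
y = 346 - 173 = 173
Minimum value = 173^2 + 173^2 = 59858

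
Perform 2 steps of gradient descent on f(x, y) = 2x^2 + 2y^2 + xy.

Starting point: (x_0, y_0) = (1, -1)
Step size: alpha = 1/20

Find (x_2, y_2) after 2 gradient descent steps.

f(x,y) = 2x^2 + 2y^2 + xy
grad_x = 4x + 1y, grad_y = 4y + 1x
Step 1: grad = (3, -3), (17/20, -17/20)
Step 2: grad = (51/20, -51/20), (289/400, -289/400)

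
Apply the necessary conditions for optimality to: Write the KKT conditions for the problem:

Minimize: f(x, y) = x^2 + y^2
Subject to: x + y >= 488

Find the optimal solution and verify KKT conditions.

KKT conditions for min x^2 + y^2 s.t. x + y >= 488:
Stationarity: 2x = mu, 2y = mu
So x = y = mu/2.
Complementary slackness: mu*(x + y - 488) = 0
Primal feasibility: x + y >= 488; dual feasibility: mu >= 0
If mu = 0 then x = y = 0, but 0 + 0 < 488 is infeasible, so the constraint is active.
Constraint active: x + y = 2*(mu/2) = 488 => mu = 488
x = y = 244, f = 119072
Verify: stationarity 2*244 = 488 = mu; primal 244 + 244 = 488 >= 488; dual mu = 488 >= 0; complementary slackness 488*(488 - 488) = 0. All KKT conditions hold.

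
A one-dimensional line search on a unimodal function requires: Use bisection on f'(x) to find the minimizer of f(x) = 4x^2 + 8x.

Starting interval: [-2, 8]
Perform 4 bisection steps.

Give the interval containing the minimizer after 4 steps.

Finding critical point of f(x) = 4x^2 + 8x using bisection on f'(x) = 8x + 8.
f'(x) = 0 when x = -1.
Starting interval: [-2, 8]
Step 1: mid = 3, f'(mid) = 32, new interval = [-2, 3]
Step 2: mid = 1/2, f'(mid) = 12, new interval = [-2, 1/2]
Step 3: mid = -3/4, f'(mid) = 2, new interval = [-2, -3/4]
Step 4: mid = -11/8, f'(mid) = -3, new interval = [-11/8, -3/4]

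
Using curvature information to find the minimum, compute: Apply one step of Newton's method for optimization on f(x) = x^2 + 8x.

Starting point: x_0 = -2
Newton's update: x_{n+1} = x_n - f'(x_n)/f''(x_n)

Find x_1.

f(x) = x^2 + 8x
f'(x) = 2x + (8), f''(x) = 2
Newton step: x_1 = x_0 - f'(x_0)/f''(x_0)
f'(-2) = 4
x_1 = -2 - 4/2 = -4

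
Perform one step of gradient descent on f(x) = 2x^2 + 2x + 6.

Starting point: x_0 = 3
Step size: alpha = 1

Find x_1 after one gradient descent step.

f(x) = 2x^2 + 2x + 6
f'(x) = 4x + 2
f'(3) = 4*3 + (2) = 14
x_1 = x_0 - alpha * f'(x_0) = 3 - 1 * 14 = -11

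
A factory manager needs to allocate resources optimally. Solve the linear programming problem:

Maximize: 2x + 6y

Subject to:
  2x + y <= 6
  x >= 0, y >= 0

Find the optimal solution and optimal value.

The feasible region has vertices at [(0, 0), (3, 0), (0, 6)].
Checking objective 2x + 6y at each vertex:
  (0, 0): 2*0 + 6*0 = 0
  (3, 0): 2*3 + 6*0 = 6
  (0, 6): 2*0 + 6*6 = 36
Maximum is 36 at (0, 6).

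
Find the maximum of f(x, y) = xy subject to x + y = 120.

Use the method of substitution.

Substitute y = 120 - x into f(x,y) = xy:
g(x) = x(120 - x) = 120x - x^2
g'(x) = 120 - 2x = 0  =>  x = 60
y = 120 - 60 = 60
Maximum value = 60 * 60 = 3600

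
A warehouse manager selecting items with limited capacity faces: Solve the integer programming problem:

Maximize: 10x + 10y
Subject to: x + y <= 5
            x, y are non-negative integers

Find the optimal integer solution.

Objective: 10x + 10y, constraint: x + y <= 5
Coefficient of x is 10 >= coefficient of y is 10, so allocate the entire budget to x.
Optimal: x = 5, y = 0, value = 50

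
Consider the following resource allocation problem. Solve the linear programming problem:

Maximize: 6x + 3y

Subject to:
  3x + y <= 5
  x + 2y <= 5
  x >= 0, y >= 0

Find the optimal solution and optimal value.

Feasible vertices: (0, 0), (0, 5/2), (1, 2), (5/3, 0)
Objective 6x + 3y at each:
  (0, 0): 0
  (0, 5/2): 15/2
  (1, 2): 12
  (5/3, 0): 10
Maximum is 12 at (1, 2).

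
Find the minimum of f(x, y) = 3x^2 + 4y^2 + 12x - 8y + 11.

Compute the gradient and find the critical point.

f(x,y) = 3x^2 + 4y^2 + 12x - 8y + 11
df/dx = 6x + (12) = 0  =>  x = -2
df/dy = 8y + (-8) = 0  =>  y = 1
f(-2, 1) = 3*(-2)^2 + 4*(1)^2 + 12*(-2) + -8*(1) + 11 = -5
Hessian is diagonal with entries 6, 8 > 0, so this is a minimum.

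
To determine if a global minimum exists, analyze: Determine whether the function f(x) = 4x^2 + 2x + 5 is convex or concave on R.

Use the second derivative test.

f(x) = 4x^2 + 2x + 5
f'(x) = 8x + 2
f''(x) = 8
Since f''(x) = 8 > 0 for all x, f is convex on R.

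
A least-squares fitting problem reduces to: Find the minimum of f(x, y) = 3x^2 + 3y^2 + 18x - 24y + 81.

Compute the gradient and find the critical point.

f(x,y) = 3x^2 + 3y^2 + 18x - 24y + 81
df/dx = 6x + (18) = 0  =>  x = -3
df/dy = 6y + (-24) = 0  =>  y = 4
f(-3, 4) = 3*(-3)^2 + 3*(4)^2 + 18*(-3) + -24*(4) + 81 = 6
Hessian is diagonal with entries 6, 6 > 0, so this is a minimum.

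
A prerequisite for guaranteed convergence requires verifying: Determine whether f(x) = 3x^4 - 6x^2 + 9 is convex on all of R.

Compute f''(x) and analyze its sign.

f(x) = 3x^4 - 6x^2 + 9
f'(x) = 12x^3 + -12x
f''(x) = 36x^2 + -12
f''(0) = -12 < 0, so not convex near x = 0
Therefore, f is not globally convex on R.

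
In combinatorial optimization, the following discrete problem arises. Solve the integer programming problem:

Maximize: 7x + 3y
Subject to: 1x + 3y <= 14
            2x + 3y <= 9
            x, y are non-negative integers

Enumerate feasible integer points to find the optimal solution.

Constraint 1: 1x + 3y <= 14
Constraint 2: 2x + 3y <= 9
Feasible x range (need y >= 0): 0 <= x <= min(14/1, 9/2) => x in {0, ..., 4}.
Enumerate feasible integer points row by row (the coefficient of y is 3 > 0, so for each x the largest feasible y gives the best value):
  x = 0: y <= min((14 - 1*0)/3, (9 - 2*0)/3) => y in {0, ..., 3}; best 7*0 + 3*3 = 9
  x = 1: y <= min((14 - 1*1)/3, (9 - 2*1)/3) => y in {0, ..., 2}; best 7*1 + 3*2 = 13
  x = 2: y <= min((14 - 1*2)/3, (9 - 2*2)/3) => y in {0, ..., 1}; best 7*2 + 3*1 = 17
  x = 3: y <= min((14 - 1*3)/3, (9 - 2*3)/3) => y in {0, ..., 1}; best 7*3 + 3*1 = 24
  x = 4: y <= min((14 - 1*4)/3, (9 - 2*4)/3) => y in {0}; best 7*4 + 3*0 = 28
The maximum 7x + 3y = 28 is achieved at x = 4, y = 0.
Check: 1*4 + 3*0 = 4 <= 14 and 2*4 + 3*0 = 8 <= 9.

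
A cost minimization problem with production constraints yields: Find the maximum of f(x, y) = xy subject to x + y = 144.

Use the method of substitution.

Substitute y = 144 - x into f(x,y) = xy:
g(x) = x(144 - x) = 144x - x^2
g'(x) = 144 - 2x = 0  =>  x = 72
y = 144 - 72 = 72
Maximum value = 72 * 72 = 5184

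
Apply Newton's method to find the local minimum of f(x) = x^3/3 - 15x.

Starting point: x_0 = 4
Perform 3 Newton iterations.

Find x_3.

f(x) = x^3/3 - 15x
f'(x) = x^2 - 15, f''(x) = 2x
Newton update: x_{n+1} = x_n - (x_n^2 - 15)/(2*x_n)
Step 1: x_0 = 4, f'=1, f''=8, x_1 = 31/8
Step 2: x_1 = 31/8, f'=1/64, f''=31/4, x_2 = 1921/496
Step 3: x_2 = 1921/496, f'=1/246016, f''=1921/248, x_3 = 7380481/1905632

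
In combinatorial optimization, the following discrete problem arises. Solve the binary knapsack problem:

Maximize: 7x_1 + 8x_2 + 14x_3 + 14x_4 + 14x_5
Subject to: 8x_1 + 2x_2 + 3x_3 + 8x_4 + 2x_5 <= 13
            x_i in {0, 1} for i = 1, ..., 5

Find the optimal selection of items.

Items: item 1 (v=7, w=8), item 2 (v=8, w=2), item 3 (v=14, w=3), item 4 (v=14, w=8), item 5 (v=14, w=2)
Capacity: 13
Checking all 32 subsets (w = total weight, v = total value):
  {}: w = 0, v = 0
  {1}: w = 8, v = 7
  {2}: w = 2, v = 8
  {3}: w = 3, v = 14
  {4}: w = 8, v = 14
  {5}: w = 2, v = 14
  {1, 2}: w = 10, v = 15
  {1, 3}: w = 11, v = 21
  {1, 4}: w = 16 > 13, infeasible
  {1, 5}: w = 10, v = 21
  {2, 3}: w = 5, v = 22
  {2, 4}: w = 10, v = 22
  {2, 5}: w = 4, v = 22
  {3, 4}: w = 11, v = 28
  {3, 5}: w = 5, v = 28
  {4, 5}: w = 10, v = 28
  {1, 2, 3}: w = 13, v = 29
  {1, 2, 4}: w = 18 > 13, infeasible
  {1, 2, 5}: w = 12, v = 29
  {1, 3, 4}: w = 19 > 13, infeasible
  {1, 3, 5}: w = 13, v = 35
  {1, 4, 5}: w = 18 > 13, infeasible
  {2, 3, 4}: w = 13, v = 36
  {2, 3, 5}: w = 7, v = 36
  {2, 4, 5}: w = 12, v = 36
  {3, 4, 5}: w = 13, v = 42
  {1, 2, 3, 4}: w = 21 > 13, infeasible
  {1, 2, 3, 5}: w = 15 > 13, infeasible
  {1, 2, 4, 5}: w = 20 > 13, infeasible
  {1, 3, 4, 5}: w = 21 > 13, infeasible
  {2, 3, 4, 5}: w = 15 > 13, infeasible
  {1, 2, 3, 4, 5}: w = 23 > 13, infeasible
Best feasible subset: items [3, 4, 5]
Total weight: 13 <= 13, total value: 42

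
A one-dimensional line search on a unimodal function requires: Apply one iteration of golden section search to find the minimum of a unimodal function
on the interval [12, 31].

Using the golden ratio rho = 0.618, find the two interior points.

Golden section search on [12, 31].
Golden ratio rho = 0.618 (approx).
Interior points:
  x_1 = 12 + (1-0.618)*19 = 19.2580
  x_2 = 12 + 0.618*19 = 23.7420
Compare f(x_1) and f(x_2) to determine which subinterval to keep.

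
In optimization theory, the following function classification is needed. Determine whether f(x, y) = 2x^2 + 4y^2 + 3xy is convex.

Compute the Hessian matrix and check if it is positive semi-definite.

f(x,y) = 2x^2 + 4y^2 + 3xy
Hessian H = [[4, 3], [3, 8]]
trace(H) = 12, det(H) = 23
Eigenvalues: (12 +/- sqrt(52)) / 2 = 9.606, 2.394
Since both eigenvalues > 0, f is convex.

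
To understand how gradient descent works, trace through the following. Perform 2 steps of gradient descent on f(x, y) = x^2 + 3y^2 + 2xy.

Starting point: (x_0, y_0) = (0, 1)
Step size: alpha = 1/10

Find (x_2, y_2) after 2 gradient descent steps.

f(x,y) = x^2 + 3y^2 + 2xy
grad_x = 2x + 2y, grad_y = 6y + 2x
Step 1: grad = (2, 6), (-1/5, 2/5)
Step 2: grad = (2/5, 2), (-6/25, 1/5)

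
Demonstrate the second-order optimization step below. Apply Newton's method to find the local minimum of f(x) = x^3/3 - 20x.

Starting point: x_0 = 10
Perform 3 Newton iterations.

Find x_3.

f(x) = x^3/3 - 20x
f'(x) = x^2 - 20, f''(x) = 2x
Newton update: x_{n+1} = x_n - (x_n^2 - 20)/(2*x_n)
Step 1: x_0 = 10, f'=80, f''=20, x_1 = 6
Step 2: x_1 = 6, f'=16, f''=12, x_2 = 14/3
Step 3: x_2 = 14/3, f'=16/9, f''=28/3, x_3 = 94/21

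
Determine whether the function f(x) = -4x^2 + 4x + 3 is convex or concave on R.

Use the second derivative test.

f(x) = -4x^2 + 4x + 3
f'(x) = -8x + 4
f''(x) = -8
Since f''(x) = -8 < 0 for all x, f is concave on R.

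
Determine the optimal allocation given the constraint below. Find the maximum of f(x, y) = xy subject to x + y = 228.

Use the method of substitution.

Substitute y = 228 - x into f(x,y) = xy:
g(x) = x(228 - x) = 228x - x^2
g'(x) = 228 - 2x = 0  =>  x = 114
y = 228 - 114 = 114
Maximum value = 114 * 114 = 12996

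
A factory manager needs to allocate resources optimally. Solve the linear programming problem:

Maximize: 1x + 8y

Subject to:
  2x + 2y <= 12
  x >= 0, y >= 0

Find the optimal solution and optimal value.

The feasible region has vertices at [(0, 0), (6, 0), (0, 6)].
Checking objective 1x + 8y at each vertex:
  (0, 0): 1*0 + 8*0 = 0
  (6, 0): 1*6 + 8*0 = 6
  (0, 6): 1*0 + 8*6 = 48
Maximum is 48 at (0, 6).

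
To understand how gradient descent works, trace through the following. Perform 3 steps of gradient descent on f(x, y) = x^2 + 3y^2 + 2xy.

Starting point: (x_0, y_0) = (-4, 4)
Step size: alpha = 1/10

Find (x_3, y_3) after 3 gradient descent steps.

f(x,y) = x^2 + 3y^2 + 2xy
grad_x = 2x + 2y, grad_y = 6y + 2x
Step 1: grad = (0, 16), (-4, 12/5)
Step 2: grad = (-16/5, 32/5), (-92/25, 44/25)
Step 3: grad = (-96/25, 16/5), (-412/125, 36/25)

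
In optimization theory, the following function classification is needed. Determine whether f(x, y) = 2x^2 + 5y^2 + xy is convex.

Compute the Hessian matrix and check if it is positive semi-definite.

f(x,y) = 2x^2 + 5y^2 + xy
Hessian H = [[4, 1], [1, 10]]
trace(H) = 14, det(H) = 39
Eigenvalues: (14 +/- sqrt(40)) / 2 = 10.16, 3.838
Since both eigenvalues > 0, f is convex.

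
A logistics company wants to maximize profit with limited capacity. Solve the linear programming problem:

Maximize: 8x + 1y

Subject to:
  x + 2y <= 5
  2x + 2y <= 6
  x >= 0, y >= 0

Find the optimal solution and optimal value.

Feasible vertices: (0, 0), (0, 5/2), (1, 2), (3, 0)
Objective 8x + 1y at each:
  (0, 0): 0
  (0, 5/2): 5/2
  (1, 2): 10
  (3, 0): 24
Maximum is 24 at (3, 0).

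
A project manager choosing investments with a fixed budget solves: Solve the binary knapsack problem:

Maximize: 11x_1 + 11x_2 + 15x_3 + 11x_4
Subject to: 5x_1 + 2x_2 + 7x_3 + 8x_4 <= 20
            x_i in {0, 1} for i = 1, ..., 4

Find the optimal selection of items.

Items: item 1 (v=11, w=5), item 2 (v=11, w=2), item 3 (v=15, w=7), item 4 (v=11, w=8)
Capacity: 20
Checking all 16 subsets (w = total weight, v = total value):
  {}: w = 0, v = 0
  {1}: w = 5, v = 11
  {2}: w = 2, v = 11
  {3}: w = 7, v = 15
  {4}: w = 8, v = 11
  {1, 2}: w = 7, v = 22
  {1, 3}: w = 12, v = 26
  {1, 4}: w = 13, v = 22
  {2, 3}: w = 9, v = 26
  {2, 4}: w = 10, v = 22
  {3, 4}: w = 15, v = 26
  {1, 2, 3}: w = 14, v = 37
  {1, 2, 4}: w = 15, v = 33
  {1, 3, 4}: w = 20, v = 37
  {2, 3, 4}: w = 17, v = 37
  {1, 2, 3, 4}: w = 22 > 20, infeasible
Best feasible subset: items [1, 2, 3]
(The same value 37 is also attained by {1, 3, 4}, {2, 3, 4}.)
Total weight: 14 <= 20, total value: 37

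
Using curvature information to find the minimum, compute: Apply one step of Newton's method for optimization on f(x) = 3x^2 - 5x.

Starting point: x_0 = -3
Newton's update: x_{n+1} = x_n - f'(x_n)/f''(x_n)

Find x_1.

f(x) = 3x^2 - 5x
f'(x) = 6x + (-5), f''(x) = 6
Newton step: x_1 = x_0 - f'(x_0)/f''(x_0)
f'(-3) = -23
x_1 = -3 - -23/6 = 5/6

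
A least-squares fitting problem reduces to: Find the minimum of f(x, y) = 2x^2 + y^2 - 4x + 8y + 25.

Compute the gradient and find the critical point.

f(x,y) = 2x^2 + y^2 - 4x + 8y + 25
df/dx = 4x + (-4) = 0  =>  x = 1
df/dy = 2y + (8) = 0  =>  y = -4
f(1, -4) = 2*(1)^2 + 1*(-4)^2 + -4*(1) + 8*(-4) + 25 = 7
Hessian is diagonal with entries 4, 2 > 0, so this is a minimum.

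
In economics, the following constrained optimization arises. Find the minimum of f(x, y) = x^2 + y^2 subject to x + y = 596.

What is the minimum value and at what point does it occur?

Substitute y = 596 - x into f(x,y) = x^2 + y^2:
g(x) = x^2 + (596 - x)^2 = 2x^2 - 1192x + 355216
g'(x) = 4x - 1192 = 0  =>  x = 298
y = 596 - 298 = 298
Minimum value = 298^2 + 298^2 = 177608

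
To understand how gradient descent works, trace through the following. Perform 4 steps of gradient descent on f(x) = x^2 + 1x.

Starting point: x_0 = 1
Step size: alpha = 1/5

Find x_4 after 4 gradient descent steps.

f(x) = x^2 + 1x, f'(x) = 2x + (1)
Step 1: f'(1) = 3, x_1 = 1 - 1/5 * 3 = 2/5
Step 2: f'(2/5) = 9/5, x_2 = 2/5 - 1/5 * 9/5 = 1/25
Step 3: f'(1/25) = 27/25, x_3 = 1/25 - 1/5 * 27/25 = -22/125
Step 4: f'(-22/125) = 81/125, x_4 = -22/125 - 1/5 * 81/125 = -191/625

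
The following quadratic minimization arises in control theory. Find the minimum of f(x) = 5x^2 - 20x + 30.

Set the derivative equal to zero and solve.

f(x) = 5x^2 - 20x + 30
f'(x) = 10x + (-20) = 0
x = 20/10 = 2
f(2) = 10
Since f''(x) = 10 > 0, this is a minimum.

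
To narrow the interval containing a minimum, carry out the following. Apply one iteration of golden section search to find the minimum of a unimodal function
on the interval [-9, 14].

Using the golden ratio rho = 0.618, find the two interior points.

Golden section search on [-9, 14].
Golden ratio rho = 0.618 (approx).
Interior points:
  x_1 = -9 + (1-0.618)*23 = -0.2140
  x_2 = -9 + 0.618*23 = 5.2140
Compare f(x_1) and f(x_2) to determine which subinterval to keep.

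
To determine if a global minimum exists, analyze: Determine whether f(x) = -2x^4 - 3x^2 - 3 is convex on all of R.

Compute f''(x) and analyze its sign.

f(x) = -2x^4 - 3x^2 - 3
f'(x) = -8x^3 + -6x
f''(x) = -24x^2 + -6
f''(x) = -24x^2 + -6 <= -6 < 0 for all x
Therefore, f is concave on R.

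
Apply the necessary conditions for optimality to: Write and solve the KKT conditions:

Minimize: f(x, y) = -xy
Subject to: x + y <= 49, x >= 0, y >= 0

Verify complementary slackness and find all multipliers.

Problem: min -xy s.t. x + y <= 49 (multiplier lambda), x >= 0 (mu_x), y >= 0 (mu_y)
KKT stationarity: -y + lambda - mu_x = 0, -x + lambda - mu_y = 0, with lambda, mu_x, mu_y >= 0
Complementary slackness: lambda*(x + y - 49) = 0, mu_x*x = 0, mu_y*y = 0
If lambda = 0: y = -mu_x <= 0 and x = -mu_y <= 0 force x = y = 0 with f = 0; but x = y = 49/2 is feasible with f = -2401/4 < 0, so this is not the minimum. Hence lambda > 0 and x + y = 49.
Try x > 0, y > 0 (so mu_x = mu_y = 0): y = lambda, x = lambda => x = y = lambda
x + y = 49 => 2*lambda = 49 => lambda = 49/2
x* = y* = 49/2 > 0, consistent with mu_x = mu_y = 0.
(Any feasible point with x = 0 or y = 0 has f = 0 > -2401/4, so the minimum is not on those boundaries.)
min(-xy) = -2401/4 (i.e. max xy = 2401/4)
Multipliers: lambda = 49/2, mu_x = 0, mu_y = 0
Complementary slackness: lambda*(x + y - 49) = 49/2*(49/2 + 49/2 - 49) = 0, mu_x*x = 0*49/2 = 0, mu_y*y = 0*49/2 = 0. Satisfied.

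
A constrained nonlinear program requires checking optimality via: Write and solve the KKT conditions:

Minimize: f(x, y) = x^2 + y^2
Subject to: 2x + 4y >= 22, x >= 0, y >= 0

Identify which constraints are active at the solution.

KKT conditions for min x^2 + y^2 s.t. 2x + 4y >= 22, x >= 0, y >= 0:
Stationarity: 2x = mu*2 + mu_x, 2y = mu*4 + mu_y, with mu, mu_x, mu_y >= 0
Complementary slackness: mu*(2x + 4y - 22) = 0, mu_x*x = 0, mu_y*y = 0
(0, 0) is infeasible (2*0 + 4*0 < 22), so if mu = 0 stationarity would force x = mu_x/2 >= 0, y = mu_y/2 >= 0 with mu_x*x = mu_y*y = 0, i.e. x = y = 0: contradiction. Hence mu > 0 and 2x + 4y = 22 is active.
Try x > 0, y > 0 (so mu_x = mu_y = 0): x = 2*mu/2, y = 4*mu/2
Substitute: 2*(2*mu/2) + 4*(4*mu/2) = 22
  mu*20/2 = 22 => mu = 11/5
x* = 11/5 > 0, y* = 22/5 > 0, consistent with mu_x = mu_y = 0.
f is convex and the constraints are linear, so this KKT point is the global minimum.
f* = 121/5
Active constraints: 2x + 4y >= 22 (holds with equality, mu = 11/5 > 0); x >= 0 and y >= 0 are inactive (mu_x = mu_y = 0).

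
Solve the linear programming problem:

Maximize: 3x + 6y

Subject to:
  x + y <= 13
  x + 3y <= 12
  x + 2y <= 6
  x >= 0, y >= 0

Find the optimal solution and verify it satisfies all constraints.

Feasible vertices: (0, 0), (0, 3), (6, 0)
Objective 3x + 6y at each vertex:
  (0, 0): 0
  (0, 3): 18
  (6, 0): 18
Maximum is 18 at (0, 3).
Verify constraints at (x, y) = (0, 3):
  1*0 + 1*3 = 3 <= 13
  1*0 + 3*3 = 9 <= 12
  1*0 + 2*3 = 6 <= 6 (active)
  x = 0 >= 0, y = 3 >= 0. All constraints satisfied.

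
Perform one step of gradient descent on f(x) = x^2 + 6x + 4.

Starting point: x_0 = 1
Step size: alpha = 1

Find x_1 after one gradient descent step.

f(x) = x^2 + 6x + 4
f'(x) = 2x + 6
f'(1) = 2*1 + (6) = 8
x_1 = x_0 - alpha * f'(x_0) = 1 - 1 * 8 = -7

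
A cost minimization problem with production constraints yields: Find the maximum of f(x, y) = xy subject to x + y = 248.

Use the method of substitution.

Substitute y = 248 - x into f(x,y) = xy:
g(x) = x(248 - x) = 248x - x^2
g'(x) = 248 - 2x = 0  =>  x = 124
y = 248 - 124 = 124
Maximum value = 124 * 124 = 15376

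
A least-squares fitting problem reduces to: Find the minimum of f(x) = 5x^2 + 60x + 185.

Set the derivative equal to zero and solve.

f(x) = 5x^2 + 60x + 185
f'(x) = 10x + (60) = 0
x = -60/10 = -6
f(-6) = 5
Since f''(x) = 10 > 0, this is a minimum.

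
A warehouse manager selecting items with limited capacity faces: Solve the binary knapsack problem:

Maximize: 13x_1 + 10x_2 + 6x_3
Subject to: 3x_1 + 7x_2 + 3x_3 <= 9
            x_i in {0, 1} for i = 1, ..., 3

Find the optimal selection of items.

Items: item 1 (v=13, w=3), item 2 (v=10, w=7), item 3 (v=6, w=3)
Capacity: 9
Checking all 8 subsets (w = total weight, v = total value):
  {}: w = 0, v = 0
  {1}: w = 3, v = 13
  {2}: w = 7, v = 10
  {3}: w = 3, v = 6
  {1, 2}: w = 10 > 9, infeasible
  {1, 3}: w = 6, v = 19
  {2, 3}: w = 10 > 9, infeasible
  {1, 2, 3}: w = 13 > 9, infeasible
Best feasible subset: items [1, 3]
Total weight: 6 <= 9, total value: 19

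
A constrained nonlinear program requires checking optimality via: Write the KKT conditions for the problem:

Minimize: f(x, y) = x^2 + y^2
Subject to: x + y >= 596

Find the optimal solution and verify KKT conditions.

KKT conditions for min x^2 + y^2 s.t. x + y >= 596:
Stationarity: 2x = mu, 2y = mu
So x = y = mu/2.
Complementary slackness: mu*(x + y - 596) = 0
Primal feasibility: x + y >= 596; dual feasibility: mu >= 0
If mu = 0 then x = y = 0, but 0 + 0 < 596 is infeasible, so the constraint is active.
Constraint active: x + y = 2*(mu/2) = 596 => mu = 596
x = y = 298, f = 177608
Verify: stationarity 2*298 = 596 = mu; primal 298 + 298 = 596 >= 596; dual mu = 596 >= 0; complementary slackness 596*(596 - 596) = 0. All KKT conditions hold.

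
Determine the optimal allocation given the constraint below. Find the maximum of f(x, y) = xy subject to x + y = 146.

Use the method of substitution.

Substitute y = 146 - x into f(x,y) = xy:
g(x) = x(146 - x) = 146x - x^2
g'(x) = 146 - 2x = 0  =>  x = 73
y = 146 - 73 = 73
Maximum value = 73 * 73 = 5329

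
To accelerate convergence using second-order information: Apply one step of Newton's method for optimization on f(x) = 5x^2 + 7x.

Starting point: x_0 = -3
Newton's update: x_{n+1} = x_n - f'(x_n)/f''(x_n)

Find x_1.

f(x) = 5x^2 + 7x
f'(x) = 10x + (7), f''(x) = 10
Newton step: x_1 = x_0 - f'(x_0)/f''(x_0)
f'(-3) = -23
x_1 = -3 - -23/10 = -7/10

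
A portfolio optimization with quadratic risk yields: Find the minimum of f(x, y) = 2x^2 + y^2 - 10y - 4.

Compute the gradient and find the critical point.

f(x,y) = 2x^2 + y^2 - 10y - 4
df/dx = 4x + (0) = 0  =>  x = 0
df/dy = 2y + (-10) = 0  =>  y = 5
f(0, 5) = 2*(0)^2 + 1*(5)^2 + -10*(5) + -4 = -29
Hessian is diagonal with entries 4, 2 > 0, so this is a minimum.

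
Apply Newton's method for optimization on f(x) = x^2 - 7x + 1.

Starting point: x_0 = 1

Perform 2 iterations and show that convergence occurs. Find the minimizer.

f(x) = x^2 - 7x + 1, f'(x) = 2x + (-7), f''(x) = 2
Step 1: f'(1) = -5, x_1 = 1 - -5/2 = 7/2
Step 2: f'(7/2) = 0, x_2 = 7/2 (converged)
Newton's method converges in 1 step for quadratics.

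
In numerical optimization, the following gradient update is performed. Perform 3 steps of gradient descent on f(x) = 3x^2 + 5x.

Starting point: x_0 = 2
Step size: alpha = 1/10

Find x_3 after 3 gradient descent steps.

f(x) = 3x^2 + 5x, f'(x) = 6x + (5)
Step 1: f'(2) = 17, x_1 = 2 - 1/10 * 17 = 3/10
Step 2: f'(3/10) = 34/5, x_2 = 3/10 - 1/10 * 34/5 = -19/50
Step 3: f'(-19/50) = 68/25, x_3 = -19/50 - 1/10 * 68/25 = -163/250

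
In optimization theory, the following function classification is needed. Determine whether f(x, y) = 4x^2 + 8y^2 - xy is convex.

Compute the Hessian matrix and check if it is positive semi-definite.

f(x,y) = 4x^2 + 8y^2 - xy
Hessian H = [[8, -1], [-1, 16]]
trace(H) = 24, det(H) = 127
Eigenvalues: (24 +/- sqrt(68)) / 2 = 16.12, 7.877
Since both eigenvalues > 0, f is convex.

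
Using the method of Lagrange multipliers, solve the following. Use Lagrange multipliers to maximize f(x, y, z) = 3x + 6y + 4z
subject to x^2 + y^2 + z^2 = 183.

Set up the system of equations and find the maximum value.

Lagrange conditions: 3 = 2*lambda*x, 6 = 2*lambda*y, 4 = 2*lambda*z
So x:3 = y:6 = z:4, i.e. x = 3t, y = 6t, z = 4t
Constraint: t^2*(3^2 + 6^2 + 4^2) = 183
  t^2 * 61 = 183  =>  t = sqrt(3)
Maximum = 3*3t + 6*6t + 4*4t = 61*sqrt(3) = sqrt(11163)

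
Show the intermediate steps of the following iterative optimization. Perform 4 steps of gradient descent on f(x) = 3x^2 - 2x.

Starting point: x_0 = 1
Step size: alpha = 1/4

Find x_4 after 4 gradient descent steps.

f(x) = 3x^2 - 2x, f'(x) = 6x + (-2)
Step 1: f'(1) = 4, x_1 = 1 - 1/4 * 4 = 0
Step 2: f'(0) = -2, x_2 = 0 - 1/4 * -2 = 1/2
Step 3: f'(1/2) = 1, x_3 = 1/2 - 1/4 * 1 = 1/4
Step 4: f'(1/4) = -1/2, x_4 = 1/4 - 1/4 * -1/2 = 3/8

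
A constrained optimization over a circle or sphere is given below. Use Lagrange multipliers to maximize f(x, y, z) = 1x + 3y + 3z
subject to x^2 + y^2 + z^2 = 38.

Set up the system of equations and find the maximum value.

Lagrange conditions: 1 = 2*lambda*x, 3 = 2*lambda*y, 3 = 2*lambda*z
So x:1 = y:3 = z:3, i.e. x = 1t, y = 3t, z = 3t
Constraint: t^2*(1^2 + 3^2 + 3^2) = 38
  t^2 * 19 = 38  =>  t = sqrt(2)
Maximum = 1*1t + 3*3t + 3*3t = 19*sqrt(2) = sqrt(722)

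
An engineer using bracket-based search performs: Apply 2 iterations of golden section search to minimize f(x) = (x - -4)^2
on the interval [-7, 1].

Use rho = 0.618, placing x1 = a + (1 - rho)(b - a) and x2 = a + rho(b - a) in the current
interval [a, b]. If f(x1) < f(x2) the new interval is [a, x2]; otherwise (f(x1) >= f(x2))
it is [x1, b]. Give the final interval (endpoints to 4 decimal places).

Golden section search for min of f(x) = (x - -4)^2 on [-7, 1].
Each step: x1 = a + (1 - rho)(b - a), x2 = a + rho(b - a); if f(x1) < f(x2) keep [a, x2], otherwise keep [x1, b].
Step 1: [-7.0000, 1.0000], x1=-3.9440 (f=0.0031), x2=-2.0560 (f=3.7791); f(x1) < f(x2) => keep [-7.0000, -2.0560]
Step 2: [-7.0000, -2.0560], x1=-5.1114 (f=1.2352), x2=-3.9446 (f=0.0031); f(x1) > f(x2) => keep [-5.1114, -2.0560]
Final interval: [-5.1114, -2.0560]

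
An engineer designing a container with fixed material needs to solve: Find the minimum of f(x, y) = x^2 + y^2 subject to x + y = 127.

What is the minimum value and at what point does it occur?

Substitute y = 127 - x into f(x,y) = x^2 + y^2:
g(x) = x^2 + (127 - x)^2 = 2x^2 - 254x + 16129
g'(x) = 4x - 254 = 0  =>  x = 127/2
y = 127 - 127/2 = 127/2
Minimum value = (127/2)^2 + (127/2)^2 = 16129/2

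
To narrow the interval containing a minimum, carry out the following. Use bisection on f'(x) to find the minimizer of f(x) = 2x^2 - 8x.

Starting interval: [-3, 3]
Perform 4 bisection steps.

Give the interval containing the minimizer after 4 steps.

Finding critical point of f(x) = 2x^2 - 8x using bisection on f'(x) = 4x + -8.
f'(x) = 0 when x = 2.
Starting interval: [-3, 3]
Step 1: mid = 0, f'(mid) = -8, new interval = [0, 3]
Step 2: mid = 3/2, f'(mid) = -2, new interval = [3/2, 3]
Step 3: mid = 9/4, f'(mid) = 1, new interval = [3/2, 9/4]
Step 4: mid = 15/8, f'(mid) = -1/2, new interval = [15/8, 9/4]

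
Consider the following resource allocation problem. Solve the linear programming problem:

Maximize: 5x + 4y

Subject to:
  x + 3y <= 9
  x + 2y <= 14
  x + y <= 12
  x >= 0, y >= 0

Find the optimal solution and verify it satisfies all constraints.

Feasible vertices: (0, 0), (0, 3), (9, 0)
Objective 5x + 4y at each vertex:
  (0, 0): 0
  (0, 3): 12
  (9, 0): 45
Maximum is 45 at (9, 0).
Verify constraints at (x, y) = (9, 0):
  1*9 + 3*0 = 9 <= 9 (active)
  1*9 + 2*0 = 9 <= 14
  1*9 + 1*0 = 9 <= 12
  x = 9 >= 0, y = 0 >= 0. All constraints satisfied.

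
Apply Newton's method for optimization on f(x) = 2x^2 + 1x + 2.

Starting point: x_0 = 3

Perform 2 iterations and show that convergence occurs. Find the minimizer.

f(x) = 2x^2 + 1x + 2, f'(x) = 4x + (1), f''(x) = 4
Step 1: f'(3) = 13, x_1 = 3 - 13/4 = -1/4
Step 2: f'(-1/4) = 0, x_2 = -1/4 (converged)
Newton's method converges in 1 step for quadratics.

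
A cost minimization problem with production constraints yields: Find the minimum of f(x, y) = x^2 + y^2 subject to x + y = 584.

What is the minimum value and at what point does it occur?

Substitute y = 584 - x into f(x,y) = x^2 + y^2:
g(x) = x^2 + (584 - x)^2 = 2x^2 - 1168x + 341056
g'(x) = 4x - 1168 = 0  =>  x = 292
y = 584 - 292 = 292
Minimum value = 292^2 + 292^2 = 170528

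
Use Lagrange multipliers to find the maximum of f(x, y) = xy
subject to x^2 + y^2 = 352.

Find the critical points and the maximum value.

Lagrange conditions: y = 2*lambda*x and x = 2*lambda*y
If x = 0 then y = 0, violating the constraint, so x, y != 0.
Dividing: y/x = x/y => x^2 = y^2 => y = x or y = -x
Constraint: 2x^2 = 352 => x^2 = 176 => x = +/-sqrt(176)
Critical points: (sqrt(176), sqrt(176)), (-sqrt(176), -sqrt(176)), (sqrt(176), -sqrt(176)), (-sqrt(176), sqrt(176))
  y = x:  xy = x^2 = 176  at (sqrt(176), sqrt(176)) and (-sqrt(176), -sqrt(176))
  y = -x: xy = -x^2 = -176 at (sqrt(176), -sqrt(176)) and (-sqrt(176), sqrt(176))
Maximum xy = 176 at (sqrt(176), sqrt(176)) and (-sqrt(176), -sqrt(176))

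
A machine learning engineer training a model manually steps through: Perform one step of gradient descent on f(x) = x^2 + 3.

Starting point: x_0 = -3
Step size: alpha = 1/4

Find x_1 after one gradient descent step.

f(x) = x^2 + 3
f'(x) = 2x + 0
f'(-3) = 2*-3 + (0) = -6
x_1 = x_0 - alpha * f'(x_0) = -3 - 1/4 * -6 = -3/2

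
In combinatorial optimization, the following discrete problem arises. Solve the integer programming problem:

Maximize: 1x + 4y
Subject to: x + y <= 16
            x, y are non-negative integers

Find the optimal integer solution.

Objective: 1x + 4y, constraint: x + y <= 16
Coefficient of y is 4 > coefficient of x is 1, so allocate the entire budget to y.
Optimal: x = 0, y = 16, value = 64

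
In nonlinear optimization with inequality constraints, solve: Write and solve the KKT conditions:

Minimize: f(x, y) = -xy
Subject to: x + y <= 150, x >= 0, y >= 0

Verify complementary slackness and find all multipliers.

Problem: min -xy s.t. x + y <= 150 (multiplier lambda), x >= 0 (mu_x), y >= 0 (mu_y)
KKT stationarity: -y + lambda - mu_x = 0, -x + lambda - mu_y = 0, with lambda, mu_x, mu_y >= 0
Complementary slackness: lambda*(x + y - 150) = 0, mu_x*x = 0, mu_y*y = 0
If lambda = 0: y = -mu_x <= 0 and x = -mu_y <= 0 force x = y = 0 with f = 0; but x = y = 75 is feasible with f = -5625 < 0, so this is not the minimum. Hence lambda > 0 and x + y = 150.
Try x > 0, y > 0 (so mu_x = mu_y = 0): y = lambda, x = lambda => x = y = lambda
x + y = 150 => 2*lambda = 150 => lambda = 75
x* = y* = 75 > 0, consistent with mu_x = mu_y = 0.
(Any feasible point with x = 0 or y = 0 has f = 0 > -5625, so the minimum is not on those boundaries.)
min(-xy) = -5625 (i.e. max xy = 5625)
Multipliers: lambda = 75, mu_x = 0, mu_y = 0
Complementary slackness: lambda*(x + y - 150) = 75*(75 + 75 - 150) = 0, mu_x*x = 0*75 = 0, mu_y*y = 0*75 = 0. Satisfied.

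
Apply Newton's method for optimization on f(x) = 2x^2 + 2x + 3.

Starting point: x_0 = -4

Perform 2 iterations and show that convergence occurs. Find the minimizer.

f(x) = 2x^2 + 2x + 3, f'(x) = 4x + (2), f''(x) = 4
Step 1: f'(-4) = -14, x_1 = -4 - -14/4 = -1/2
Step 2: f'(-1/2) = 0, x_2 = -1/2 (converged)
Newton's method converges in 1 step for quadratics.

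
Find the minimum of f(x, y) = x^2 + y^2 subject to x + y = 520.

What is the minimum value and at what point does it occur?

Substitute y = 520 - x into f(x,y) = x^2 + y^2:
g(x) = x^2 + (520 - x)^2 = 2x^2 - 1040x + 270400
g'(x) = 4x - 1040 = 0  =>  x = 260
y = 520 - 260 = 260
Minimum value = 260^2 + 260^2 = 135200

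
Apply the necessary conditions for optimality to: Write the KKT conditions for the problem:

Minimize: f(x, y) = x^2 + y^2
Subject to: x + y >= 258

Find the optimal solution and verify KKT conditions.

KKT conditions for min x^2 + y^2 s.t. x + y >= 258:
Stationarity: 2x = mu, 2y = mu
So x = y = mu/2.
Complementary slackness: mu*(x + y - 258) = 0
Primal feasibility: x + y >= 258; dual feasibility: mu >= 0
If mu = 0 then x = y = 0, but 0 + 0 < 258 is infeasible, so the constraint is active.
Constraint active: x + y = 2*(mu/2) = 258 => mu = 258
x = y = 129, f = 33282
Verify: stationarity 2*129 = 258 = mu; primal 129 + 129 = 258 >= 258; dual mu = 258 >= 0; complementary slackness 258*(258 - 258) = 0. All KKT conditions hold.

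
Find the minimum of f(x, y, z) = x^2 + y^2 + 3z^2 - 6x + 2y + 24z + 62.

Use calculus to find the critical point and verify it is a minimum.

f(x,y,z) = x^2 + y^2 + 3z^2 - 6x + 2y + 24z + 62
df/dx = 2x + (-6) = 0 => x = 3
df/dy = 2y + (2) = 0 => y = -1
df/dz = 6z + (24) = 0 => z = -4
f(3,-1,-4) = 1*(3)^2 + 1*(-1)^2 + 3*(-4)^2 + -6*(3) + 2*(-1) + 24*(-4) + 62 = 4
Hessian is diagonal with entries 2, 2, 6 > 0, confirmed minimum.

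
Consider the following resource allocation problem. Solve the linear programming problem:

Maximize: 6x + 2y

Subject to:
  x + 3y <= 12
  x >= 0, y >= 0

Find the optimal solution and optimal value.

The feasible region has vertices at [(0, 0), (12, 0), (0, 4)].
Checking objective 6x + 2y at each vertex:
  (0, 0): 6*0 + 2*0 = 0
  (12, 0): 6*12 + 2*0 = 72
  (0, 4): 6*0 + 2*4 = 8
Maximum is 72 at (12, 0).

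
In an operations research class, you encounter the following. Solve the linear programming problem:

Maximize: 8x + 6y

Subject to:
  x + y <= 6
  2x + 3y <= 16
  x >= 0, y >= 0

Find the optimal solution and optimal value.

Feasible vertices: (0, 0), (0, 16/3), (2, 4), (6, 0)
Objective 8x + 6y at each:
  (0, 0): 0
  (0, 16/3): 32
  (2, 4): 40
  (6, 0): 48
Maximum is 48 at (6, 0).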